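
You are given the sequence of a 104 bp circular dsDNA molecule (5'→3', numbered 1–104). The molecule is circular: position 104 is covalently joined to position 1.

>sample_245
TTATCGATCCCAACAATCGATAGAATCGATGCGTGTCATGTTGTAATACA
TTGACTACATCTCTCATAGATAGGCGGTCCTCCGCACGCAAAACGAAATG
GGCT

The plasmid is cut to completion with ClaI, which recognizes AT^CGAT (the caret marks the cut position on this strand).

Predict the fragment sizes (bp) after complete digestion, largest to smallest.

82, 13, 9 bp

ClaI sites (ATCGAT) start at positions 3, 16, 25.
ClaI cuts after base 2 of each site, so after positions 4, 17, 26.
Circular molecule, 3 cuts → 3 fragments:
  5–17 → 13 bp
  18–26 → 9 bp
  27–104 then 1–4 → 78 + 4 = 82 bp
Sorted largest to smallest: 82, 13, 9 bp.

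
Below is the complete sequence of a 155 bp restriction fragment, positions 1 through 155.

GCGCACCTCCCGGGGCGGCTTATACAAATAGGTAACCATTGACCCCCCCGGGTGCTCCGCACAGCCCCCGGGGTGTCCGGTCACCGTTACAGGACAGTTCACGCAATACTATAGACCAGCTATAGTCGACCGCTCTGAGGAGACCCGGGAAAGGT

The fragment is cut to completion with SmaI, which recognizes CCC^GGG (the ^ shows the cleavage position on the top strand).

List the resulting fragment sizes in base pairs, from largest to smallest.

77, 38, 20, 11, 9 bp

SmaI sites (CCCGGG) start at positions 9, 47, 67, 144.
SmaI cuts after base 3 of each site, so after positions 11, 49, 69, 146.
Linear molecule, 4 cuts → 5 fragments:
  1–11 → 11 bp
  12–49 → 38 bp
  50–69 → 20 bp
  70–146 → 77 bp
  147–155 → 9 bp
Sorted largest to smallest: 77, 38, 20, 11, 9 bp.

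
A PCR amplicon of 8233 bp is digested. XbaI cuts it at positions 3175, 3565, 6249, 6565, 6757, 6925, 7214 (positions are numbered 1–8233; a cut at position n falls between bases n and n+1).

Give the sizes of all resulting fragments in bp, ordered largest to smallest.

3175, 2684, 1019, 390, 316, 289, 192, 168 bp

Linear molecule, 7 cuts → 8 fragments:
  3175 − 0 = 3175 bp
  3565 − 3175 = 390 bp
  6249 − 3565 = 2684 bp
  6565 − 6249 = 316 bp
  6757 − 6565 = 192 bp
  6925 − 6757 = 168 bp
  7214 − 6925 = 289 bp
  8233 − 7214 = 1019 bp
Sorted largest to smallest: 3175, 2684, 1019, 390, 316, 289, 192, 168 bp.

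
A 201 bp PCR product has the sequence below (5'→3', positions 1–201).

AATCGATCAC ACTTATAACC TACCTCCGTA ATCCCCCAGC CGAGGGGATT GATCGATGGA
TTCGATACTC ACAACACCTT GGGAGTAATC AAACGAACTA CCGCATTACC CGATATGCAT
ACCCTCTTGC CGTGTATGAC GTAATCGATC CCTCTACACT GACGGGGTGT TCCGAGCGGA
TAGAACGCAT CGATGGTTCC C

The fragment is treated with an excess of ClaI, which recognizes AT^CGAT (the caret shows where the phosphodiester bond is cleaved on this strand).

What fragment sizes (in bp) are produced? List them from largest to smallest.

92, 50, 45, 11, 3 bp

ClaI sites (ATCGAT) start at positions 2, 52, 144, 189.
ClaI cuts after base 2 of each site, so after positions 3, 53, 145, 190.
Linear molecule, 4 cuts → 5 fragments:
  1–3 → 3 bp
  4–53 → 50 bp
  54–145 → 92 bp
  146–190 → 45 bp
  191–201 → 11 bp
Sorted largest to smallest: 92, 50, 45, 11, 3 bp.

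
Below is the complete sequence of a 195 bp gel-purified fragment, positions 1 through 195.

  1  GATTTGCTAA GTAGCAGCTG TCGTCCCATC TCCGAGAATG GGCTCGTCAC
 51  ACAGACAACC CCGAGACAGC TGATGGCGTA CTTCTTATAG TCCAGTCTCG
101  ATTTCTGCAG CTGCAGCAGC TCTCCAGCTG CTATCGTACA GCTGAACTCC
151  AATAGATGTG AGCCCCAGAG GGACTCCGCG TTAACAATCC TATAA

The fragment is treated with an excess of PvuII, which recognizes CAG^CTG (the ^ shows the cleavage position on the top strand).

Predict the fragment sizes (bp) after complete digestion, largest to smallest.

54, 52, 41, 17, 17, 14 bp

PvuII sites (CAGCTG) start at positions 15, 67, 108, 125, 139.
PvuII cuts after base 3 of each site, so after positions 17, 69, 110, 127, 141.
Linear molecule, 5 cuts → 6 fragments:
  1–17 → 17 bp
  18–69 → 52 bp
  70–110 → 41 bp
  111–127 → 17 bp
  128–141 → 14 bp
  142–195 → 54 bp
Sorted largest to smallest: 54, 52, 41, 17, 17, 14 bp.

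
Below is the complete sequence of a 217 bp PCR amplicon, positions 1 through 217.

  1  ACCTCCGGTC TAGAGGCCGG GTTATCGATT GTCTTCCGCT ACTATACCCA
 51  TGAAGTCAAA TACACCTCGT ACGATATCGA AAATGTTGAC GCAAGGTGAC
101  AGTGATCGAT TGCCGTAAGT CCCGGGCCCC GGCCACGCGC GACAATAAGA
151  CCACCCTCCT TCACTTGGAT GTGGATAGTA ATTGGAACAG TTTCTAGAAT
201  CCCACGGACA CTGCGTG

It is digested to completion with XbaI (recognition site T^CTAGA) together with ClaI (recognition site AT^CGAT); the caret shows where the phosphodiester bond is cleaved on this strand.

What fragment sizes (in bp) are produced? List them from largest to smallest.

XbaI sites (TCTAGA) start at positions 9, 193.
XbaI cuts after the first base of each site, so after positions 9, 193.
ClaI sites (ATCGAT) start at positions 24, 105.
ClaI cuts after base 2 of each site, so after positions 25, 106.
Combined cut positions: 9, 25, 106, 193.
Linear molecule, 4 cuts → 5 fragments:
  1–9 → 9 bp
  10–25 → 16 bp
  26–106 → 81 bp
  107–193 → 87 bp
  194–217 → 24 bp
Sorted largest to smallest: 87, 81, 24, 16, 9 bp.

87, 81, 24, 16, 9 bp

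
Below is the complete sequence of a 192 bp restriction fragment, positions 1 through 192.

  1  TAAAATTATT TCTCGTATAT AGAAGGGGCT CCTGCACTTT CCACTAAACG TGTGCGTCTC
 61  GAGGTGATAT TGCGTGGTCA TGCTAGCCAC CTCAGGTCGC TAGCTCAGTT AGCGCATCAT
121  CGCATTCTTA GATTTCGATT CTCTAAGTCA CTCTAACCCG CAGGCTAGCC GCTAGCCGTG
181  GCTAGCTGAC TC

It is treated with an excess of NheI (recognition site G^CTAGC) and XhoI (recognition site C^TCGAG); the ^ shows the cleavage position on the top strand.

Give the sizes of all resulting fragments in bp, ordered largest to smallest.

65, 58, 24, 17, 11, 10, 7 bp

NheI sites (GCTAGC) start at positions 82, 99, 164, 171, 181.
NheI cuts after the first base of each site, so after positions 82, 99, 164, 171, 181.
The XhoI site (CTCGAG) starts at position 58.
XhoI cuts after the first base of each site, so after position 58.
Combined cut positions: 58, 82, 99, 164, 171, 181.
Linear molecule, 6 cuts → 7 fragments:
  1–58 → 58 bp
  59–82 → 24 bp
  83–99 → 17 bp
  100–164 → 65 bp
  165–171 → 7 bp
  172–181 → 10 bp
  182–192 → 11 bp
Sorted largest to smallest: 65, 58, 24, 17, 11, 10, 7 bp.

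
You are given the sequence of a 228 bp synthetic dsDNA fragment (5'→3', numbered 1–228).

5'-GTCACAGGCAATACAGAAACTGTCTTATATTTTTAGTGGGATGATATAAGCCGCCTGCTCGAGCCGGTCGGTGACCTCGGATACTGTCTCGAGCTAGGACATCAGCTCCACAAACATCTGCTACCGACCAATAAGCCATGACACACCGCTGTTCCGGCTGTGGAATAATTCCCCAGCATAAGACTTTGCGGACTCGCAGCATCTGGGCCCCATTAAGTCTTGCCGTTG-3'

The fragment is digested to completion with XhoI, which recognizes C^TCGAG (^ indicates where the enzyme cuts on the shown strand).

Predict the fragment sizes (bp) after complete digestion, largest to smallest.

XhoI sites (CTCGAG) start at positions 58, 88.
XhoI cuts after the first base of each site, so after positions 58, 88.
Linear molecule, 2 cuts → 3 fragments:
  1–58 → 58 bp
  59–88 → 30 bp
  89–228 → 140 bp
Sorted largest to smallest: 140, 58, 30 bp.

140, 58, 30 bp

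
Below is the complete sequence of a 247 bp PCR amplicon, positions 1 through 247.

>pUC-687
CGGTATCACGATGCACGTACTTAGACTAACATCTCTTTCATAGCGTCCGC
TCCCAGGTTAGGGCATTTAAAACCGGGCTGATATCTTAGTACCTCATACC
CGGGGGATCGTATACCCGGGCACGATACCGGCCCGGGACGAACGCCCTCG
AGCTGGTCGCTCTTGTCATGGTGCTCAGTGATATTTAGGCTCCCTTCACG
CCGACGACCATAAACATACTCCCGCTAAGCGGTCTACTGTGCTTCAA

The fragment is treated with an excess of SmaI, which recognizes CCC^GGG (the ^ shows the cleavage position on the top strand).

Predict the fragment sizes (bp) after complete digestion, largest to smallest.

113, 101, 17, 16 bp

SmaI sites (CCCGGG) start at positions 99, 115, 132.
SmaI cuts after base 3 of each site, so after positions 101, 117, 134.
Linear molecule, 3 cuts → 4 fragments:
  1–101 → 101 bp
  102–117 → 16 bp
  118–134 → 17 bp
  135–247 → 113 bp
Sorted largest to smallest: 113, 101, 17, 16 bp.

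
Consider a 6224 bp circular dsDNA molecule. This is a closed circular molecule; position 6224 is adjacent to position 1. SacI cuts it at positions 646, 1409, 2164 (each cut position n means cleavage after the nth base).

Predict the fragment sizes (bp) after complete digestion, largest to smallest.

Circular molecule, 3 cuts → 3 fragments:
  1409 − 646 = 763 bp
  2164 − 1409 = 755 bp
  wrap: 6224 − 2164 + 646 = 4706 bp
Sorted largest to smallest: 4706, 763, 755 bp.

4706, 763, 755 bp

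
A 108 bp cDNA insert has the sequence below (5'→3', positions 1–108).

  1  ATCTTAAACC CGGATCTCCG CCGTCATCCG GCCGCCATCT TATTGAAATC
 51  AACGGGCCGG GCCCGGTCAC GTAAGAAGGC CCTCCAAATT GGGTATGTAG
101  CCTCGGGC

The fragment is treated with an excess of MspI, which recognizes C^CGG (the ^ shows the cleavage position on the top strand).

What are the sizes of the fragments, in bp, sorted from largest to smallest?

MspI sites (CCGG) start at positions 10, 28, 57, 63.
MspI cuts after the first base of each site, so after positions 10, 28, 57, 63.
Linear molecule, 4 cuts → 5 fragments:
  1–10 → 10 bp
  11–28 → 18 bp
  29–57 → 29 bp
  58–63 → 6 bp
  64–108 → 45 bp
Sorted largest to smallest: 45, 29, 18, 10, 6 bp.

45, 29, 18, 10, 6 bp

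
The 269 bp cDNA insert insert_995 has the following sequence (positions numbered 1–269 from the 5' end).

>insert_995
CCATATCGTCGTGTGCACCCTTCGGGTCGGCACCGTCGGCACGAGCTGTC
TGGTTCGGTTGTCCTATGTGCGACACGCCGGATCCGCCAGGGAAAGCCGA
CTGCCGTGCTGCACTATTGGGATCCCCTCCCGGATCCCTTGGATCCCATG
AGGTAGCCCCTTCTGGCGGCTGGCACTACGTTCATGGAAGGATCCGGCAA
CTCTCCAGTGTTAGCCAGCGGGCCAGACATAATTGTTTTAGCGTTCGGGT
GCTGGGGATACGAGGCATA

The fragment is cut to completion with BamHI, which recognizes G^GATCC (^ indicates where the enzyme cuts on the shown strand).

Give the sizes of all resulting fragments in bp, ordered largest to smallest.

BamHI sites (GGATCC) start at positions 80, 120, 132, 141, 190.
BamHI cuts after the first base of each site, so after positions 80, 120, 132, 141, 190.
Linear molecule, 5 cuts → 6 fragments:
  1–80 → 80 bp
  81–120 → 40 bp
  121–132 → 12 bp
  133–141 → 9 bp
  142–190 → 49 bp
  191–269 → 79 bp
Sorted largest to smallest: 80, 79, 49, 40, 12, 9 bp.

80, 79, 49, 40, 12, 9 bp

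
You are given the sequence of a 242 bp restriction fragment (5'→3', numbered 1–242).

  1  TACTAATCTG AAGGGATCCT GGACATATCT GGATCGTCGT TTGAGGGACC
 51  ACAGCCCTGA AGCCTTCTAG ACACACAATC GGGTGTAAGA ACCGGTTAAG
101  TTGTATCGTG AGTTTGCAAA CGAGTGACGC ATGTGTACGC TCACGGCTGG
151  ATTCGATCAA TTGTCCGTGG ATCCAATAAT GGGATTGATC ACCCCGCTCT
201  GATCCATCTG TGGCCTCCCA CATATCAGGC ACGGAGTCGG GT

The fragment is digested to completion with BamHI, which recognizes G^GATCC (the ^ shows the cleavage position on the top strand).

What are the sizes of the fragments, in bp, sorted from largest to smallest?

BamHI sites (GGATCC) start at positions 14, 169.
BamHI cuts after the first base of each site, so after positions 14, 169.
Linear molecule, 2 cuts → 3 fragments:
  1–14 → 14 bp
  15–169 → 155 bp
  170–242 → 73 bp
Sorted largest to smallest: 155, 73, 14 bp.

155, 73, 14 bp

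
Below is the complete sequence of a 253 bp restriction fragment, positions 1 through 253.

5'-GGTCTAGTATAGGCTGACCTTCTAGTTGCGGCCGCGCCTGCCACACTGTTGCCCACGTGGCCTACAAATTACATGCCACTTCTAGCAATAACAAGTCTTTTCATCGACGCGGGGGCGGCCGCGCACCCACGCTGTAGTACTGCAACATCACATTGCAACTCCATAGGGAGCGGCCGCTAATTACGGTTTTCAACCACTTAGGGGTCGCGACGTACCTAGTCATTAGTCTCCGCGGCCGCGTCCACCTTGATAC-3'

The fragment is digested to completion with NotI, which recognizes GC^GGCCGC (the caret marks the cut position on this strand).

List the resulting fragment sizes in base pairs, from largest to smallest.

NotI sites (GCGGCCGC) start at positions 28, 115, 170, 232.
NotI cuts after base 2 of each site, so after positions 29, 116, 171, 233.
Linear molecule, 4 cuts → 5 fragments:
  1–29 → 29 bp
  30–116 → 87 bp
  117–171 → 55 bp
  172–233 → 62 bp
  234–253 → 20 bp
Sorted largest to smallest: 87, 62, 55, 29, 20 bp.

87, 62, 55, 29, 20 bp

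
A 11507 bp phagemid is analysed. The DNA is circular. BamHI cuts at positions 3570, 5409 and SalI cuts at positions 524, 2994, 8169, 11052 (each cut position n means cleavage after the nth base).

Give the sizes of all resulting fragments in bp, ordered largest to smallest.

Combined cut positions (sorted): 524, 2994, 3570, 5409, 8169, 11052.
Circular molecule, 6 cuts → 6 fragments:
  2994 − 524 = 2470 bp
  3570 − 2994 = 576 bp
  5409 − 3570 = 1839 bp
  8169 − 5409 = 2760 bp
  11052 − 8169 = 2883 bp
  wrap: 11507 − 11052 + 524 = 979 bp
Sorted largest to smallest: 2883, 2760, 2470, 1839, 979, 576 bp.

2883, 2760, 2470, 1839, 979, 576 bp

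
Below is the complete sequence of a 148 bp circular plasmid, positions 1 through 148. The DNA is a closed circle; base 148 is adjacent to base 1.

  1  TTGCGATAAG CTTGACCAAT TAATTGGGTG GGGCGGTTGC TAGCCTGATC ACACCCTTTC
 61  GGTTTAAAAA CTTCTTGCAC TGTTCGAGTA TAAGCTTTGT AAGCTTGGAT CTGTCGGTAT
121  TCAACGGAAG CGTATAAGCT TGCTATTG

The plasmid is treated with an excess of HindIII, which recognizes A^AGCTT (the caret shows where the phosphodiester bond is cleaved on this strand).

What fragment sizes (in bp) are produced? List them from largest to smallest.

84, 35, 20, 9 bp

HindIII sites (AAGCTT) start at positions 8, 92, 101, 136.
HindIII cuts after the first base of each site, so after positions 8, 92, 101, 136.
Circular molecule, 4 cuts → 4 fragments:
  9–92 → 84 bp
  93–101 → 9 bp
  102–136 → 35 bp
  137–148 then 1–8 → 12 + 8 = 20 bp
Sorted largest to smallest: 84, 35, 20, 9 bp.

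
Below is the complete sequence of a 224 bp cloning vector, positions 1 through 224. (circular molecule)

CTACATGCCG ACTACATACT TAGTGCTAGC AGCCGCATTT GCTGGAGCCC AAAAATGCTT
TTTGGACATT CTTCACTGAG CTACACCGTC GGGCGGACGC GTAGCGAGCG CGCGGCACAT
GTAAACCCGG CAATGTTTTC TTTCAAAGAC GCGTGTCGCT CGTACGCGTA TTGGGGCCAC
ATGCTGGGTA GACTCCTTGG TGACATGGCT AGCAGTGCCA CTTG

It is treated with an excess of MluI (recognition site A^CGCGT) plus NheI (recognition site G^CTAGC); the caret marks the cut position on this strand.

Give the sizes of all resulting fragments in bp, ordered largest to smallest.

72, 52, 44, 41, 15 bp

MluI sites (ACGCGT) start at positions 97, 149, 164.
MluI cuts after the first base of each site, so after positions 97, 149, 164.
NheI sites (GCTAGC) start at positions 25, 208.
NheI cuts after the first base of each site, so after positions 25, 208.
Combined cut positions: 25, 97, 149, 164, 208.
Circular molecule, 5 cuts → 5 fragments:
  26–97 → 72 bp
  98–149 → 52 bp
  150–164 → 15 bp
  165–208 → 44 bp
  209–224 then 1–25 → 16 + 25 = 41 bp
Sorted largest to smallest: 72, 52, 44, 41, 15 bp.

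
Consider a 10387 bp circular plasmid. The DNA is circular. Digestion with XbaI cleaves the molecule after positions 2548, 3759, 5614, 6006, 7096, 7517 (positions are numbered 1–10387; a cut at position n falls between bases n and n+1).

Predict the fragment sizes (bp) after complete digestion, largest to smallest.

Circular molecule, 6 cuts → 6 fragments:
  3759 − 2548 = 1211 bp
  5614 − 3759 = 1855 bp
  6006 − 5614 = 392 bp
  7096 − 6006 = 1090 bp
  7517 − 7096 = 421 bp
  wrap: 10387 − 7517 + 2548 = 5418 bp
Sorted largest to smallest: 5418, 1855, 1211, 1090, 421, 392 bp.

5418, 1855, 1211, 1090, 421, 392 bp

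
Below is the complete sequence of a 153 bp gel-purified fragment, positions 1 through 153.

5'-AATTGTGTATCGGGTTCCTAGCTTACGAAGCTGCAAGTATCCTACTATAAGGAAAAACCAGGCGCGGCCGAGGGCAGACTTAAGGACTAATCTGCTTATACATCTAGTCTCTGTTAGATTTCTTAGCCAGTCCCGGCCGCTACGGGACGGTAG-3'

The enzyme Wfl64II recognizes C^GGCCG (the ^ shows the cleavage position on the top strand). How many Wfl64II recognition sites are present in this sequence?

CGGCCG occurs starting at positions 65, 134.
Wfl64II cuts at 2 sites.

2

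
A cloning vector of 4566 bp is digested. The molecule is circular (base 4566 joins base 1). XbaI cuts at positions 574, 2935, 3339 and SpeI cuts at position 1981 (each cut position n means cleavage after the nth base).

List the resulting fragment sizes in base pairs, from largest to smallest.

1801, 1407, 954, 404 bp

Combined cut positions (sorted): 574, 1981, 2935, 3339.
Circular molecule, 4 cuts → 4 fragments:
  1981 − 574 = 1407 bp
  2935 − 1981 = 954 bp
  3339 − 2935 = 404 bp
  wrap: 4566 − 3339 + 574 = 1801 bp
Sorted largest to smallest: 1801, 1407, 954, 404 bp.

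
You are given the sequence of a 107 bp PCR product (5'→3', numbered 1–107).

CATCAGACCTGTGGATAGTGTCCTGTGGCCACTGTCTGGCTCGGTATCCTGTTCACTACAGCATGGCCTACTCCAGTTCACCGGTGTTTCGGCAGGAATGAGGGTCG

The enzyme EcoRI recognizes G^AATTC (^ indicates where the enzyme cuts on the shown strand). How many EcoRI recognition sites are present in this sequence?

0

No occurrence of GAATTC is present in the sequence.
EcoRI does not cut: 0 sites.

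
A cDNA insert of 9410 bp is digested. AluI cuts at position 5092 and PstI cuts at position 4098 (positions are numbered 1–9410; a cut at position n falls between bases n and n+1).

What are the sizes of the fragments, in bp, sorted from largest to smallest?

Combined cut positions (sorted): 4098, 5092.
Linear molecule, 2 cuts → 3 fragments:
  4098 − 0 = 4098 bp
  5092 − 4098 = 994 bp
  9410 − 5092 = 4318 bp
Sorted largest to smallest: 4318, 4098, 994 bp.

4318, 4098, 994 bp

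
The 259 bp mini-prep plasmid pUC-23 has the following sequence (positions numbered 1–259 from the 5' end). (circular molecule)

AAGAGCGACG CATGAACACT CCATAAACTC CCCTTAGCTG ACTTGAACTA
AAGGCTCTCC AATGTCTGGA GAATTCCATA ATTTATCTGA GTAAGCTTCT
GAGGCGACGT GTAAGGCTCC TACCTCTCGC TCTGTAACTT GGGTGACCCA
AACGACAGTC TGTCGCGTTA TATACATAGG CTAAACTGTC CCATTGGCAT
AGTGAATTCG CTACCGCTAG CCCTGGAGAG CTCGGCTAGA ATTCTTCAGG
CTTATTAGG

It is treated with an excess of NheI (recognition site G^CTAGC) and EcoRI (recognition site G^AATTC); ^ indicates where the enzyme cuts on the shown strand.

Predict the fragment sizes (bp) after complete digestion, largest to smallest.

The NheI site (GCTAGC) starts at position 216.
NheI cuts after the first base of each site, so after position 216.
EcoRI sites (GAATTC) start at positions 71, 204, 239.
EcoRI cuts after the first base of each site, so after positions 71, 204, 239.
Combined cut positions: 71, 204, 216, 239.
Circular molecule, 4 cuts → 4 fragments:
  72–204 → 133 bp
  205–216 → 12 bp
  217–239 → 23 bp
  240–259 then 1–71 → 20 + 71 = 91 bp
Sorted largest to smallest: 133, 91, 23, 12 bp.

133, 91, 23, 12 bp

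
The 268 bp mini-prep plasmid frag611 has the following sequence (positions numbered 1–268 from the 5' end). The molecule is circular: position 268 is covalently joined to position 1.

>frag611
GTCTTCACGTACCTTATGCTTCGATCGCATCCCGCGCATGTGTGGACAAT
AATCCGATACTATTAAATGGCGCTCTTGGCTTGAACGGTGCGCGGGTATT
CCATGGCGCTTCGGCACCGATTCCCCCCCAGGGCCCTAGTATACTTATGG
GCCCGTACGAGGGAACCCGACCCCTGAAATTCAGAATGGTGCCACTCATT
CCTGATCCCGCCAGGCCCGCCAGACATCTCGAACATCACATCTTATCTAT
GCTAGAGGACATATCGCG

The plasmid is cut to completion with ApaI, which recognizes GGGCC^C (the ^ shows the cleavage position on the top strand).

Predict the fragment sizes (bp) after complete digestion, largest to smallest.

250, 18 bp

ApaI sites (GGGCCC) start at positions 131, 149.
ApaI cuts after base 5 of each site (before the last base), so after positions 135, 153.
Circular molecule, 2 cuts → 2 fragments:
  136–153 → 18 bp
  154–268 then 1–135 → 115 + 135 = 250 bp
Sorted largest to smallest: 250, 18 bp.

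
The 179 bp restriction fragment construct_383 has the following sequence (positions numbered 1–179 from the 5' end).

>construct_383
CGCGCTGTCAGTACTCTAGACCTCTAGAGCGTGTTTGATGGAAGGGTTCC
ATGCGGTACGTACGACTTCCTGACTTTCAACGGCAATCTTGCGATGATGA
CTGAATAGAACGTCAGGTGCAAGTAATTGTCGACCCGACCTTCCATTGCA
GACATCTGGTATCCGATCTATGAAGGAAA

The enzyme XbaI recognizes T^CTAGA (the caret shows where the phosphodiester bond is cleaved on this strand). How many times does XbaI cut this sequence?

2

TCTAGA occurs starting at positions 15, 23.
XbaI cuts at 2 sites.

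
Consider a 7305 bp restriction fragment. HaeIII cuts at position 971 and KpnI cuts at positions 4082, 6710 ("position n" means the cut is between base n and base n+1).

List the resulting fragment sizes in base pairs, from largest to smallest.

3111, 2628, 971, 595 bp

Combined cut positions (sorted): 971, 4082, 6710.
Linear molecule, 3 cuts → 4 fragments:
  971 − 0 = 971 bp
  4082 − 971 = 3111 bp
  6710 − 4082 = 2628 bp
  7305 − 6710 = 595 bp
Sorted largest to smallest: 3111, 2628, 971, 595 bp.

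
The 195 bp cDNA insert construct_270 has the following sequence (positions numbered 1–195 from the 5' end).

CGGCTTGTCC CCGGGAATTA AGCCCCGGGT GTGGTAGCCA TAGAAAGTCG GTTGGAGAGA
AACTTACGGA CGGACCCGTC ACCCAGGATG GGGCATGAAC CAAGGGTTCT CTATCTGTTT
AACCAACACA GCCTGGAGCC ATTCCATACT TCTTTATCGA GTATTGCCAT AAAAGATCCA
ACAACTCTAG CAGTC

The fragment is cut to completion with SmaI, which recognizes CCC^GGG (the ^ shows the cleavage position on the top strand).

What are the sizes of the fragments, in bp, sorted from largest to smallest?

SmaI sites (CCCGGG) start at positions 10, 24.
SmaI cuts after base 3 of each site, so after positions 12, 26.
Linear molecule, 2 cuts → 3 fragments:
  1–12 → 12 bp
  13–26 → 14 bp
  27–195 → 169 bp
Sorted largest to smallest: 169, 14, 12 bp.

169, 14, 12 bp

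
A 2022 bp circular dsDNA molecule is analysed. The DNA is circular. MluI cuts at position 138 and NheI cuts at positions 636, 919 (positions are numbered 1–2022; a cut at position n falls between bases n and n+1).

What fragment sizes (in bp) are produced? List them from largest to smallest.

1241, 498, 283 bp

Combined cut positions (sorted): 138, 636, 919.
Circular molecule, 3 cuts → 3 fragments:
  636 − 138 = 498 bp
  919 − 636 = 283 bp
  wrap: 2022 − 919 + 138 = 1241 bp
Sorted largest to smallest: 1241, 498, 283 bp.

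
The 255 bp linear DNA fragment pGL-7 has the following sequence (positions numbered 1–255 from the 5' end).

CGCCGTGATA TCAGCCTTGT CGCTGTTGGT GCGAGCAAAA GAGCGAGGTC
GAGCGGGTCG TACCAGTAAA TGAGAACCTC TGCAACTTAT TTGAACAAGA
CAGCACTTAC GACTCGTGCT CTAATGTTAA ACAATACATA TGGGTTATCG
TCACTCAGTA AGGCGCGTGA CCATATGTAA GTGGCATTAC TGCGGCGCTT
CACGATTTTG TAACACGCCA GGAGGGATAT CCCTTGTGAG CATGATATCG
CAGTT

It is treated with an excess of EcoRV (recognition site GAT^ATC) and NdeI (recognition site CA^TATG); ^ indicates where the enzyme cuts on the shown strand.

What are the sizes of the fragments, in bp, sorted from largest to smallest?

129, 55, 35, 18, 9, 9 bp

EcoRV sites (GATATC) start at positions 7, 226, 244.
EcoRV cuts after base 3 of each site, so after positions 9, 228, 246.
NdeI sites (CATATG) start at positions 137, 172.
NdeI cuts after base 2 of each site, so after positions 138, 173.
Combined cut positions: 9, 138, 173, 228, 246.
Linear molecule, 5 cuts → 6 fragments:
  1–9 → 9 bp
  10–138 → 129 bp
  139–173 → 35 bp
  174–228 → 55 bp
  229–246 → 18 bp
  247–255 → 9 bp
Sorted largest to smallest: 129, 55, 35, 18, 9, 9 bp.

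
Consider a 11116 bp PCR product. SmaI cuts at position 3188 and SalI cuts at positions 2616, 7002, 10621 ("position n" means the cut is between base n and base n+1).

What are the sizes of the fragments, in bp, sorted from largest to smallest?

Combined cut positions (sorted): 2616, 3188, 7002, 10621.
Linear molecule, 4 cuts → 5 fragments:
  2616 − 0 = 2616 bp
  3188 − 2616 = 572 bp
  7002 − 3188 = 3814 bp
  10621 − 7002 = 3619 bp
  11116 − 10621 = 495 bp
Sorted largest to smallest: 3814, 3619, 2616, 572, 495 bp.

3814, 3619, 2616, 572, 495 bp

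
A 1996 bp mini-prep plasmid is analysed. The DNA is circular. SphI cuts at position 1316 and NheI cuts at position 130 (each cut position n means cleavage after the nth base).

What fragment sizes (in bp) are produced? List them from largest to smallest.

1186, 810 bp

Combined cut positions (sorted): 130, 1316.
Circular molecule, 2 cuts → 2 fragments:
  1316 − 130 = 1186 bp
  wrap: 1996 − 1316 + 130 = 810 bp
Sorted largest to smallest: 1186, 810 bp.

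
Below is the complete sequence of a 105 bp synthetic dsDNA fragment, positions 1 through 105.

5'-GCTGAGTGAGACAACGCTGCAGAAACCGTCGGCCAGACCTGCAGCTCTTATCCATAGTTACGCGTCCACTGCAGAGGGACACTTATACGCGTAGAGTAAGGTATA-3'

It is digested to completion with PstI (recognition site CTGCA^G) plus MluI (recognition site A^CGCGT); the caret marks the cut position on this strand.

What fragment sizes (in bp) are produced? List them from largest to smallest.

PstI sites (CTGCAG) start at positions 17, 39, 69.
PstI cuts after base 5 of each site (before the last base), so after positions 21, 43, 73.
MluI sites (ACGCGT) start at positions 60, 87.
MluI cuts after the first base of each site, so after positions 60, 87.
Combined cut positions: 21, 43, 60, 73, 87.
Linear molecule, 5 cuts → 6 fragments:
  1–21 → 21 bp
  22–43 → 22 bp
  44–60 → 17 bp
  61–73 → 13 bp
  74–87 → 14 bp
  88–105 → 18 bp
Sorted largest to smallest: 22, 21, 18, 17, 14, 13 bp.

22, 21, 18, 17, 14, 13 bp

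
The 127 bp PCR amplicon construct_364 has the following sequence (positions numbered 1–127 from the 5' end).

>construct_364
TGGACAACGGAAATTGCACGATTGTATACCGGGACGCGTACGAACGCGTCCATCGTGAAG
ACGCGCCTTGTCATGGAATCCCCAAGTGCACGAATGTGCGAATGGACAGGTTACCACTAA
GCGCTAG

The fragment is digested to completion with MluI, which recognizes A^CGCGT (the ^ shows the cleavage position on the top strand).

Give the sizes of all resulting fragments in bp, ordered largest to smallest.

83, 34, 10 bp

MluI sites (ACGCGT) start at positions 34, 44.
MluI cuts after the first base of each site, so after positions 34, 44.
Linear molecule, 2 cuts → 3 fragments:
  1–34 → 34 bp
  35–44 → 10 bp
  45–127 → 83 bp
Sorted largest to smallest: 83, 34, 10 bp.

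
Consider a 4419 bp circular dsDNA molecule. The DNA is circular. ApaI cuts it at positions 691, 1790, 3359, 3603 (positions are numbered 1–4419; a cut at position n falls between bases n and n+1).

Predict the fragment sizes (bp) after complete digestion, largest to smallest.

Circular molecule, 4 cuts → 4 fragments:
  1790 − 691 = 1099 bp
  3359 − 1790 = 1569 bp
  3603 − 3359 = 244 bp
  wrap: 4419 − 3603 + 691 = 1507 bp
Sorted largest to smallest: 1569, 1507, 1099, 244 bp.

1569, 1507, 1099, 244 bp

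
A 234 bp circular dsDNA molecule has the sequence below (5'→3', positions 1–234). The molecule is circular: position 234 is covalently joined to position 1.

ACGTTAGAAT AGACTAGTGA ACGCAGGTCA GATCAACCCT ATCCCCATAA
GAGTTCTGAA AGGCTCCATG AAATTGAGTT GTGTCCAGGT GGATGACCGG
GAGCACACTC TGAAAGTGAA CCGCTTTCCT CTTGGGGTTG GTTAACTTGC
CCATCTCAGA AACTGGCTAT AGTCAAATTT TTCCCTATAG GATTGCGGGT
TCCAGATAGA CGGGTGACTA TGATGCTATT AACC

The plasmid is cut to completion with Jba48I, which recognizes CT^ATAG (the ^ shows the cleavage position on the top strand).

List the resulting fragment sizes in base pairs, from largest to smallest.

216, 18 bp

Jba48I sites (CTATAG) start at positions 167, 185.
Jba48I cuts after base 2 of each site, so after positions 168, 186.
Circular molecule, 2 cuts → 2 fragments:
  169–186 → 18 bp
  187–234 then 1–168 → 48 + 168 = 216 bp
Sorted largest to smallest: 216, 18 bp.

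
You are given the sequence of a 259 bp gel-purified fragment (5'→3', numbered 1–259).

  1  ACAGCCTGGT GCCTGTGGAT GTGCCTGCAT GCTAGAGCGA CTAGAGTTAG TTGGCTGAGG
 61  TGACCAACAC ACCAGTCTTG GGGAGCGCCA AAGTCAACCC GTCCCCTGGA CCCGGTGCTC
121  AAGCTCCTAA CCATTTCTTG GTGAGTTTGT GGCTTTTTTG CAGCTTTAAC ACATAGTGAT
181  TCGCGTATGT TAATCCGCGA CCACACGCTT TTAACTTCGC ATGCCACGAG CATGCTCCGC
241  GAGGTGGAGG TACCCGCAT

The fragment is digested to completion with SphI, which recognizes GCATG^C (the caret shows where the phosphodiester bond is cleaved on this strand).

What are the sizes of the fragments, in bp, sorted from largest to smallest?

192, 31, 25, 11 bp

SphI sites (GCATGC) start at positions 27, 219, 230.
SphI cuts after base 5 of each site (before the last base), so after positions 31, 223, 234.
Linear molecule, 3 cuts → 4 fragments:
  1–31 → 31 bp
  32–223 → 192 bp
  224–234 → 11 bp
  235–259 → 25 bp
Sorted largest to smallest: 192, 31, 25, 11 bp.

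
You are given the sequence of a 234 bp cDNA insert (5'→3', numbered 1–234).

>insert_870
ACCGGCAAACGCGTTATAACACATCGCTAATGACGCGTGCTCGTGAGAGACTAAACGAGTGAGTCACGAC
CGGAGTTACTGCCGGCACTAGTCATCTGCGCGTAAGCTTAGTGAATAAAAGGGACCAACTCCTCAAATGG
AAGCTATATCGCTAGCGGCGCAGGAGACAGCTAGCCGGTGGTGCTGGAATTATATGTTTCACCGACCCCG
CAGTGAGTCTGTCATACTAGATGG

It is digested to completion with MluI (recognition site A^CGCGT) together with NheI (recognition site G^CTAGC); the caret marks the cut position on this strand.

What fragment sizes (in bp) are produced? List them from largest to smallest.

118, 64, 24, 19, 9 bp

MluI sites (ACGCGT) start at positions 9, 33.
MluI cuts after the first base of each site, so after positions 9, 33.
NheI sites (GCTAGC) start at positions 151, 170.
NheI cuts after the first base of each site, so after positions 151, 170.
Combined cut positions: 9, 33, 151, 170.
Linear molecule, 4 cuts → 5 fragments:
  1–9 → 9 bp
  10–33 → 24 bp
  34–151 → 118 bp
  152–170 → 19 bp
  171–234 → 64 bp
Sorted largest to smallest: 118, 64, 24, 19, 9 bp.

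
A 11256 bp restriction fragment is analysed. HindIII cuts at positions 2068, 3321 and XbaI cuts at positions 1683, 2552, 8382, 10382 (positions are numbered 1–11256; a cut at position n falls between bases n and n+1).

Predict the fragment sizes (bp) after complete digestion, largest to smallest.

Combined cut positions (sorted): 1683, 2068, 2552, 3321, 8382, 10382.
Linear molecule, 6 cuts → 7 fragments:
  1683 − 0 = 1683 bp
  2068 − 1683 = 385 bp
  2552 − 2068 = 484 bp
  3321 − 2552 = 769 bp
  8382 − 3321 = 5061 bp
  10382 − 8382 = 2000 bp
  11256 − 10382 = 874 bp
Sorted largest to smallest: 5061, 2000, 1683, 874, 769, 484, 385 bp.

5061, 2000, 1683, 874, 769, 484, 385 bp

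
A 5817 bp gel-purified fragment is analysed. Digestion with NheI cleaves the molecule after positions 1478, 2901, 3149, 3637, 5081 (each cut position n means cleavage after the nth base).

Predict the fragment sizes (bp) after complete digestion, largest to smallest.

1478, 1444, 1423, 736, 488, 248 bp

Linear molecule, 5 cuts → 6 fragments:
  1478 − 0 = 1478 bp
  2901 − 1478 = 1423 bp
  3149 − 2901 = 248 bp
  3637 − 3149 = 488 bp
  5081 − 3637 = 1444 bp
  5817 − 5081 = 736 bp
Sorted largest to smallest: 1478, 1444, 1423, 736, 488, 248 bp.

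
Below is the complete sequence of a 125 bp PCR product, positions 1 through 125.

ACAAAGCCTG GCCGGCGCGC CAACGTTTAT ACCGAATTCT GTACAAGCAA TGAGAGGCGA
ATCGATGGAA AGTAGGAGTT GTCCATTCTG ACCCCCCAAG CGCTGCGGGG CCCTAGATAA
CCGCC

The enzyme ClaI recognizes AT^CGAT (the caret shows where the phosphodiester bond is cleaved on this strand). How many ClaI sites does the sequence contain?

ATCGAT occurs starting at position 61.
ClaI cuts at 1 site.

1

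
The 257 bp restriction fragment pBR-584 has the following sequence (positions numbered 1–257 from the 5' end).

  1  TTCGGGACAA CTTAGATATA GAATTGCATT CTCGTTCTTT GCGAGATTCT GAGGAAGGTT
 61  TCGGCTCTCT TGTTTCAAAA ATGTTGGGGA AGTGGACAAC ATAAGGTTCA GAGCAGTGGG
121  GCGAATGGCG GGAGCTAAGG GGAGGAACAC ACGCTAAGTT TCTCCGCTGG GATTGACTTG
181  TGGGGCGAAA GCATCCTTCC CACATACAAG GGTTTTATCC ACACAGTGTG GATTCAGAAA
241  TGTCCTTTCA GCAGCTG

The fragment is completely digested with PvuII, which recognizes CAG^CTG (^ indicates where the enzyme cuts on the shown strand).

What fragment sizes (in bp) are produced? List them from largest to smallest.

254, 3 bp

The PvuII site (CAGCTG) starts at position 252.
PvuII cuts after base 3 of each site, so after position 254.
Linear molecule, 1 cut → 2 fragments:
  1–254 → 254 bp
  255–257 → 3 bp
Sorted largest to smallest: 254, 3 bp.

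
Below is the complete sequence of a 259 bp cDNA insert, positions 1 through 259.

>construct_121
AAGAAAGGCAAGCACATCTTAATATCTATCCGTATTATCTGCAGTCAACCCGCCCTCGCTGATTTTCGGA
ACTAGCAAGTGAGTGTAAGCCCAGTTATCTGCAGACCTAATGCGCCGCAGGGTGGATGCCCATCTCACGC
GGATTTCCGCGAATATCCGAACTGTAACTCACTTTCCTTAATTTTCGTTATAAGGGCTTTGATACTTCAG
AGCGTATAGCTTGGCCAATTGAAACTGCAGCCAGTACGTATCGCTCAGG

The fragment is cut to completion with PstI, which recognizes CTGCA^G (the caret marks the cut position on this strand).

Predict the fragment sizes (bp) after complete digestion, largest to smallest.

PstI sites (CTGCAG) start at positions 39, 99, 235.
PstI cuts after base 5 of each site (before the last base), so after positions 43, 103, 239.
Linear molecule, 3 cuts → 4 fragments:
  1–43 → 43 bp
  44–103 → 60 bp
  104–239 → 136 bp
  240–259 → 20 bp
Sorted largest to smallest: 136, 60, 43, 20 bp.

136, 60, 43, 20 bp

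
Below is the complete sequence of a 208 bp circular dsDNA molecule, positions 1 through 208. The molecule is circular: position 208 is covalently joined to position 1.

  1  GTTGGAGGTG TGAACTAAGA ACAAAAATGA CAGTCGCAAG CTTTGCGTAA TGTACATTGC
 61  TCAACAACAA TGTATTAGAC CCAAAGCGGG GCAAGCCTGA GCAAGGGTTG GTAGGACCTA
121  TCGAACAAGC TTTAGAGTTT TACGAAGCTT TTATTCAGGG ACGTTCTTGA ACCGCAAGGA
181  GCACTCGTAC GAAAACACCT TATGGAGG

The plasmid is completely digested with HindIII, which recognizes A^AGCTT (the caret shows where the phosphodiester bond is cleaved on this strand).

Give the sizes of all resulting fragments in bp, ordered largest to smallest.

101, 89, 18 bp

HindIII sites (AAGCTT) start at positions 38, 127, 145.
HindIII cuts after the first base of each site, so after positions 38, 127, 145.
Circular molecule, 3 cuts → 3 fragments:
  39–127 → 89 bp
  128–145 → 18 bp
  146–208 then 1–38 → 63 + 38 = 101 bp
Sorted largest to smallest: 101, 89, 18 bp.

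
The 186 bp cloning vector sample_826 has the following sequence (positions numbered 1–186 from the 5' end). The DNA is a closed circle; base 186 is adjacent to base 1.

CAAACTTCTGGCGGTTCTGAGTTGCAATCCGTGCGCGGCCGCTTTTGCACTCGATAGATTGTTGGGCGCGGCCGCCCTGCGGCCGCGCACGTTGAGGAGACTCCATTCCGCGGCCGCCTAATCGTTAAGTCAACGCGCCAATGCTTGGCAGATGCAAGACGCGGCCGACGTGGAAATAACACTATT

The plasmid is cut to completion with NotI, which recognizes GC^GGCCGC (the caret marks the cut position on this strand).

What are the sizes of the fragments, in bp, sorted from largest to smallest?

111, 33, 31, 11 bp

NotI sites (GCGGCCGC) start at positions 35, 68, 79, 110.
NotI cuts after base 2 of each site, so after positions 36, 69, 80, 111.
Circular molecule, 4 cuts → 4 fragments:
  37–69 → 33 bp
  70–80 → 11 bp
  81–111 → 31 bp
  112–186 then 1–36 → 75 + 36 = 111 bp
Sorted largest to smallest: 111, 33, 31, 11 bp.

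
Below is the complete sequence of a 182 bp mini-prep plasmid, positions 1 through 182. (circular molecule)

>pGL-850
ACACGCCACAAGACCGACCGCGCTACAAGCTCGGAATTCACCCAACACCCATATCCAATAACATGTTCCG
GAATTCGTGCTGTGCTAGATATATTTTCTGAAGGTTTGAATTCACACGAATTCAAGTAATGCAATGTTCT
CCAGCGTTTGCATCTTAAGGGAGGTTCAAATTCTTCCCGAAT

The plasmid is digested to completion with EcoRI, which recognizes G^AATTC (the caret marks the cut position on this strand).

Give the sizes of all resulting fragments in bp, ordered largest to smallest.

98, 37, 37, 10 bp

EcoRI sites (GAATTC) start at positions 34, 71, 108, 118.
EcoRI cuts after the first base of each site, so after positions 34, 71, 108, 118.
Circular molecule, 4 cuts → 4 fragments:
  35–71 → 37 bp
  72–108 → 37 bp
  109–118 → 10 bp
  119–182 then 1–34 → 64 + 34 = 98 bp
Sorted largest to smallest: 98, 37, 37, 10 bp.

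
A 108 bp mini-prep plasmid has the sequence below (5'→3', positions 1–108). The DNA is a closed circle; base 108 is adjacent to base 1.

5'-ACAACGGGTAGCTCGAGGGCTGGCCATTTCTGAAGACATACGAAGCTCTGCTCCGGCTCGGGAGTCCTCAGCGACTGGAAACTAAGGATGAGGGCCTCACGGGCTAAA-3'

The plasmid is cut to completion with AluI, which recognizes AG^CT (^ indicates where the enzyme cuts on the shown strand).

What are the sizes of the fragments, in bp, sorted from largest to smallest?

AluI sites (AGCT) start at positions 10, 44.
AluI cuts after base 2 of each site, so after positions 11, 45.
Circular molecule, 2 cuts → 2 fragments:
  12–45 → 34 bp
  46–108 then 1–11 → 63 + 11 = 74 bp
Sorted largest to smallest: 74, 34 bp.

74, 34 bp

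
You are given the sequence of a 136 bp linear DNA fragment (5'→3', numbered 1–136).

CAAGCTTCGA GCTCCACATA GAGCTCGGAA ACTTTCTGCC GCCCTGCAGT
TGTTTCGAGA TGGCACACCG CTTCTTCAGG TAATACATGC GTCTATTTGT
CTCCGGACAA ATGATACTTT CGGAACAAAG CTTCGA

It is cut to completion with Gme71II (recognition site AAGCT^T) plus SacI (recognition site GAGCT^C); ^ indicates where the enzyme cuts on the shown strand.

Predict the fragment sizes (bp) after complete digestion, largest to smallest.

107, 12, 7, 6, 4 bp

Gme71II sites (AAGCTT) start at positions 2, 128.
Gme71II cuts after base 5 of each site (before the last base), so after positions 6, 132.
SacI sites (GAGCTC) start at positions 9, 21.
SacI cuts after base 5 of each site (before the last base), so after positions 13, 25.
Combined cut positions: 6, 13, 25, 132.
Linear molecule, 4 cuts → 5 fragments:
  1–6 → 6 bp
  7–13 → 7 bp
  14–25 → 12 bp
  26–132 → 107 bp
  133–136 → 4 bp
Sorted largest to smallest: 107, 12, 7, 6, 4 bp.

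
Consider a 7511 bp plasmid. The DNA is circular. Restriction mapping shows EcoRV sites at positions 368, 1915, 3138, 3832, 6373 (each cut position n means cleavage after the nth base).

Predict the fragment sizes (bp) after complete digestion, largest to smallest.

Circular molecule, 5 cuts → 5 fragments:
  1915 − 368 = 1547 bp
  3138 − 1915 = 1223 bp
  3832 − 3138 = 694 bp
  6373 − 3832 = 2541 bp
  wrap: 7511 − 6373 + 368 = 1506 bp
Sorted largest to smallest: 2541, 1547, 1506, 1223, 694 bp.

2541, 1547, 1506, 1223, 694 bp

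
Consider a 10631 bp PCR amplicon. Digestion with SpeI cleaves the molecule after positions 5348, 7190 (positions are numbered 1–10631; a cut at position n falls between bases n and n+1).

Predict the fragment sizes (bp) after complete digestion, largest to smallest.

Linear molecule, 2 cuts → 3 fragments:
  5348 − 0 = 5348 bp
  7190 − 5348 = 1842 bp
  10631 − 7190 = 3441 bp
Sorted largest to smallest: 5348, 3441, 1842 bp.

5348, 3441, 1842 bp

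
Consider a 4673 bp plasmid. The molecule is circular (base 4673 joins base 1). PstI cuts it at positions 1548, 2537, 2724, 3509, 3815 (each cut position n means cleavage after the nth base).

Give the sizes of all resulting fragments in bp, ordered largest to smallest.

2406, 989, 785, 306, 187 bp

Circular molecule, 5 cuts → 5 fragments:
  2537 − 1548 = 989 bp
  2724 − 2537 = 187 bp
  3509 − 2724 = 785 bp
  3815 − 3509 = 306 bp
  wrap: 4673 − 3815 + 1548 = 2406 bp
Sorted largest to smallest: 2406, 989, 785, 306, 187 bp.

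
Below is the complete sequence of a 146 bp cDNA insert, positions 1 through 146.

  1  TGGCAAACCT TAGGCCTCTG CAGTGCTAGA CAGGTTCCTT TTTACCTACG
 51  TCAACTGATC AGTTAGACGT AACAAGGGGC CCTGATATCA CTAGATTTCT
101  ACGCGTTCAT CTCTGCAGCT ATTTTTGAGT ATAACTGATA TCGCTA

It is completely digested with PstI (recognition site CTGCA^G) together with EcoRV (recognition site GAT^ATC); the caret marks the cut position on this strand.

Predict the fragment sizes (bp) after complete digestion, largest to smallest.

64, 31, 22, 22, 7 bp

PstI sites (CTGCAG) start at positions 18, 113.
PstI cuts after base 5 of each site (before the last base), so after positions 22, 117.
EcoRV sites (GATATC) start at positions 84, 137.
EcoRV cuts after base 3 of each site, so after positions 86, 139.
Combined cut positions: 22, 86, 117, 139.
Linear molecule, 4 cuts → 5 fragments:
  1–22 → 22 bp
  23–86 → 64 bp
  87–117 → 31 bp
  118–139 → 22 bp
  140–146 → 7 bp
Sorted largest to smallest: 64, 31, 22, 22, 7 bp.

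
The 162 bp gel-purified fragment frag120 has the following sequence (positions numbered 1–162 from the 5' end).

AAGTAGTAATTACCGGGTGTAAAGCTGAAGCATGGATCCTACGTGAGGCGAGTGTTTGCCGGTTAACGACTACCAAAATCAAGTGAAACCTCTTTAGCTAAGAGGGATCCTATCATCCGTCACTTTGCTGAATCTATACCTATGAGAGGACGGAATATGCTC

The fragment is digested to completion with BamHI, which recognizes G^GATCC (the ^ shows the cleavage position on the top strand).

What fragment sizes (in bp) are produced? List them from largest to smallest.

71, 57, 34 bp

BamHI sites (GGATCC) start at positions 34, 105.
BamHI cuts after the first base of each site, so after positions 34, 105.
Linear molecule, 2 cuts → 3 fragments:
  1–34 → 34 bp
  35–105 → 71 bp
  106–162 → 57 bp
Sorted largest to smallest: 71, 57, 34 bp.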